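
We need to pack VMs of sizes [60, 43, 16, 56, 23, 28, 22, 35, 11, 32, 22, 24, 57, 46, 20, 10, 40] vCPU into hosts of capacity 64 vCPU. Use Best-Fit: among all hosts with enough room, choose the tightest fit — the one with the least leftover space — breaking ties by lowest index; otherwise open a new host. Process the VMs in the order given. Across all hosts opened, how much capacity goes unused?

Put 60 vCPU in host 1; 4 vCPU remain.
Put 43 vCPU in host 2; 21 vCPU remain.
Put 16 vCPU in host 2; 5 vCPU remain.
Put 56 vCPU in host 3; 8 vCPU remain.
Put 23 vCPU in host 4; 41 vCPU remain.
Put 28 vCPU in host 4; 13 vCPU remain.
Put 22 vCPU in host 5; 42 vCPU remain.
Put 35 vCPU in host 5; 7 vCPU remain.
Put 11 vCPU in host 4; 2 vCPU remain.
Put 32 vCPU in host 6; 32 vCPU remain.
Put 22 vCPU in host 6; 10 vCPU remain.
Put 24 vCPU in host 7; 40 vCPU remain.
Put 57 vCPU in host 8; 7 vCPU remain.
Put 46 vCPU in host 9; 18 vCPU remain.
Put 20 vCPU in host 7; 20 vCPU remain.
Put 10 vCPU in host 6; 0 vCPU remain.
Put 40 vCPU in host 10; 24 vCPU remain.
10 hosts × 64 vCPU = 640 vCPU; used 545 vCPU; unused 95 vCPU.

95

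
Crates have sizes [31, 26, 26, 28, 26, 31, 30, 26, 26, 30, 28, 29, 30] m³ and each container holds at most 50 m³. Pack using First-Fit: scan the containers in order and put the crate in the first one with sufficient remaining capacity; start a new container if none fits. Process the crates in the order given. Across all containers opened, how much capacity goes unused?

283

Put 31 m³ in container 1; 19 m³ remain.
Put 26 m³ in container 2; 24 m³ remain.
Put 26 m³ in container 3; 24 m³ remain.
Put 28 m³ in container 4; 22 m³ remain.
Put 26 m³ in container 5; 24 m³ remain.
Put 31 m³ in container 6; 19 m³ remain.
Put 30 m³ in container 7; 20 m³ remain.
Put 26 m³ in container 8; 24 m³ remain.
Put 26 m³ in container 9; 24 m³ remain.
Put 30 m³ in container 10; 20 m³ remain.
Put 28 m³ in container 11; 22 m³ remain.
Put 29 m³ in container 12; 21 m³ remain.
Put 30 m³ in container 13; 20 m³ remain.
13 containers × 50 m³ = 650 m³; used 367 m³; unused 283 m³.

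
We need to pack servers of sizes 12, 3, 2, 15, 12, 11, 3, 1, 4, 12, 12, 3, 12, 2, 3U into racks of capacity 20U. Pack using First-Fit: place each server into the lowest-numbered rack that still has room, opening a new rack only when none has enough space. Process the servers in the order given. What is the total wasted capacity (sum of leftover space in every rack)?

33

12U → rack 1 (remaining 8U)
3U → rack 1 (remaining 5U)
2U → rack 1 (remaining 3U)
15U → rack 2 (remaining 5U)
12U → rack 3 (remaining 8U)
11U → rack 4 (remaining 9U)
3U → rack 1 (remaining 0U)
1U → rack 2 (remaining 4U)
4U → rack 2 (remaining 0U)
12U → rack 5 (remaining 8U)
12U → rack 6 (remaining 8U)
3U → rack 3 (remaining 5U)
12U → rack 7 (remaining 8U)
2U → rack 3 (remaining 3U)
3U → rack 3 (remaining 0U)
7 racks × 20U = 140U; used 107U; unused 33U.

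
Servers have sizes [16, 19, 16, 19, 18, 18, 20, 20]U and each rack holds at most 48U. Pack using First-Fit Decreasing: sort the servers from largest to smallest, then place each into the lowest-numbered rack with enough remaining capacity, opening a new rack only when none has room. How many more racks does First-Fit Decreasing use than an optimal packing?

First-Fit Decreasing: [20,20] [19,19] [18,18] [16,16] → 4 racks.
Total size 146U; any packing needs at least ⌈146/48⌉ = 4 racks.
So 4 is already optimal.

0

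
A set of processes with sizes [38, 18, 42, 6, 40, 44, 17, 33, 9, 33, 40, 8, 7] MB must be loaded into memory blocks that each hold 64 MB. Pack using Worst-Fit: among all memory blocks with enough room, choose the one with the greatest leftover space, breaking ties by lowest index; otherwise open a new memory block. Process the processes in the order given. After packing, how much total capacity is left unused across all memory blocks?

113

Put 38 MB in memory block 1; 26 MB remain.
Put 18 MB in memory block 1; 8 MB remain.
Put 42 MB in memory block 2; 22 MB remain.
Put 6 MB in memory block 2; 16 MB remain.
Put 40 MB in memory block 3; 24 MB remain.
Put 44 MB in memory block 4; 20 MB remain.
Put 17 MB in memory block 3; 7 MB remain.
Put 33 MB in memory block 5; 31 MB remain.
Put 9 MB in memory block 5; 22 MB remain.
Put 33 MB in memory block 6; 31 MB remain.
Put 40 MB in memory block 7; 24 MB remain.
Put 8 MB in memory block 6; 23 MB remain.
Put 7 MB in memory block 7; 17 MB remain.
7 memory blocks × 64 MB = 448 MB; used 335 MB; unused 113 MB.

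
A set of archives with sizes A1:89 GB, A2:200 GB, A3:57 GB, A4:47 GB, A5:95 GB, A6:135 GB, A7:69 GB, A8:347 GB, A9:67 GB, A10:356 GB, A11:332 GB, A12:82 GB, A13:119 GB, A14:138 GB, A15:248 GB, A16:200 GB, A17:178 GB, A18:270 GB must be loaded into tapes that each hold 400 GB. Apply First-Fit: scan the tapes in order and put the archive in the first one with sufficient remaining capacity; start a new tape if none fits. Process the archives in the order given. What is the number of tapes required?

9

tape 1: place A1 (89 GB), 311 GB left
tape 1: place A2 (200 GB), 111 GB left
tape 1: place A3 (57 GB), 54 GB left
tape 1: place A4 (47 GB), 7 GB left
tape 2: place A5 (95 GB), 305 GB left
tape 2: place A6 (135 GB), 170 GB left
tape 2: place A7 (69 GB), 101 GB left
tape 3: place A8 (347 GB), 53 GB left
tape 2: place A9 (67 GB), 34 GB left
tape 4: place A10 (356 GB), 44 GB left
tape 5: place A11 (332 GB), 68 GB left
tape 6: place A12 (82 GB), 318 GB left
tape 6: place A13 (119 GB), 199 GB left
tape 6: place A14 (138 GB), 61 GB left
tape 7: place A15 (248 GB), 152 GB left
tape 8: place A16 (200 GB), 200 GB left
tape 8: place A17 (178 GB), 22 GB left
tape 9: place A18 (270 GB), 130 GB left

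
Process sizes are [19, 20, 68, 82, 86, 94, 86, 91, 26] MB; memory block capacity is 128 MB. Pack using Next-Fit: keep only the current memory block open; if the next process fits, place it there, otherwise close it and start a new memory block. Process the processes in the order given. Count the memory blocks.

memory block 1: place 19 MB, 109 MB left
memory block 1: place 20 MB, 89 MB left
memory block 1: place 68 MB, 21 MB left
memory block 2: place 82 MB, 46 MB left
memory block 3: place 86 MB, 42 MB left
memory block 4: place 94 MB, 34 MB left
memory block 5: place 86 MB, 42 MB left
memory block 6: place 91 MB, 37 MB left
memory block 6: place 26 MB, 11 MB left
Final memory blocks: [19,20,68] [82] [86] [94] [86] [91,26].

6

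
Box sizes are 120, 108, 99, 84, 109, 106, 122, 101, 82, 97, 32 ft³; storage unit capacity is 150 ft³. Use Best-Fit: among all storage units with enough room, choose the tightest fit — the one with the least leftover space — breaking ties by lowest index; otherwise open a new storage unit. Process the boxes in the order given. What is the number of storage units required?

10

120 ft³ → storage unit 1 (remaining 30 ft³)
108 ft³ → storage unit 2 (remaining 42 ft³)
99 ft³ → storage unit 3 (remaining 51 ft³)
84 ft³ → storage unit 4 (remaining 66 ft³)
109 ft³ → storage unit 5 (remaining 41 ft³)
106 ft³ → storage unit 6 (remaining 44 ft³)
122 ft³ → storage unit 7 (remaining 28 ft³)
101 ft³ → storage unit 8 (remaining 49 ft³)
82 ft³ → storage unit 9 (remaining 68 ft³)
97 ft³ → storage unit 10 (remaining 53 ft³)
32 ft³ → storage unit 5 (remaining 9 ft³)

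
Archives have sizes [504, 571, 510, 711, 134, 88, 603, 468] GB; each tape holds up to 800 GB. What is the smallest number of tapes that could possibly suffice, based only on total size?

5 tapes

Total size = 504 + 571 + 510 + 711 + 134 + 88 + 603 + 468 = 3589 GB.
⌈3589 / 800⌉ = 5.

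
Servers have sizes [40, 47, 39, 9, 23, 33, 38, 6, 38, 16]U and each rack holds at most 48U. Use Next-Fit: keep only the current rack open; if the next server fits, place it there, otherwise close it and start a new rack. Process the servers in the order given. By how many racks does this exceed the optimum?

1

Next-Fit: [40] [47] [39,9] [23] [33] [38,6] [38] [16] → 8 racks.
Total size 289U; any packing needs at least ⌈289/48⌉ = 7 racks.
An optimal packing achieves that bound: [47] [40,6] [39,9] [38] [38] [33] [23,16] → 7 racks.
Excess: 8 − 7 = 1.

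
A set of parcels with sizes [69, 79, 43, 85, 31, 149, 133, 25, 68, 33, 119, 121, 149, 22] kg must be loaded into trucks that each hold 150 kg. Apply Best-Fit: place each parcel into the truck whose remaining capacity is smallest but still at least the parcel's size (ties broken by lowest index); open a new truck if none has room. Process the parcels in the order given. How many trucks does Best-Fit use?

9 trucks

truck 1: place 69 kg, 81 kg left
truck 1: place 79 kg, 2 kg left
truck 2: place 43 kg, 107 kg left
truck 2: place 85 kg, 22 kg left
truck 3: place 31 kg, 119 kg left
truck 4: place 149 kg, 1 kg left
truck 5: place 133 kg, 17 kg left
truck 3: place 25 kg, 94 kg left
truck 3: place 68 kg, 26 kg left
truck 6: place 33 kg, 117 kg left
truck 7: place 119 kg, 31 kg left
truck 8: place 121 kg, 29 kg left
truck 9: place 149 kg, 1 kg left
truck 2: place 22 kg, 0 kg left
Final trucks: [69,79] [43,85,22] [31,25,68] [149] [133] [33] [119] [121] [149].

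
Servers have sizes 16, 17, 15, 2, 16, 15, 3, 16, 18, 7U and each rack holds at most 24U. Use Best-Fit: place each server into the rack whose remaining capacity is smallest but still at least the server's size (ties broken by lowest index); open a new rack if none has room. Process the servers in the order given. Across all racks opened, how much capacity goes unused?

16U → rack 1 (remaining 8U)
17U → rack 2 (remaining 7U)
15U → rack 3 (remaining 9U)
2U → rack 2 (remaining 5U)
16U → rack 4 (remaining 8U)
15U → rack 5 (remaining 9U)
3U → rack 2 (remaining 2U)
16U → rack 6 (remaining 8U)
18U → rack 7 (remaining 6U)
7U → rack 1 (remaining 1U)
7 racks × 24U = 168U; used 125U; unused 43U.

43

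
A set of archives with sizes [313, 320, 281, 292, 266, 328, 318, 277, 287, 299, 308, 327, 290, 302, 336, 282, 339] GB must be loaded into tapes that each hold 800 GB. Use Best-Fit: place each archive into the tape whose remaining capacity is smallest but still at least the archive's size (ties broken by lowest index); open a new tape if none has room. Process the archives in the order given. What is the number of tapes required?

Put 313 GB in tape 1; 487 GB remain.
Put 320 GB in tape 1; 167 GB remain.
Put 281 GB in tape 2; 519 GB remain.
Put 292 GB in tape 2; 227 GB remain.
Put 266 GB in tape 3; 534 GB remain.
Put 328 GB in tape 3; 206 GB remain.
Put 318 GB in tape 4; 482 GB remain.
Put 277 GB in tape 4; 205 GB remain.
Put 287 GB in tape 5; 513 GB remain.
Put 299 GB in tape 5; 214 GB remain.
Put 308 GB in tape 6; 492 GB remain.
Put 327 GB in tape 6; 165 GB remain.
Put 290 GB in tape 7; 510 GB remain.
Put 302 GB in tape 7; 208 GB remain.
Put 336 GB in tape 8; 464 GB remain.
Put 282 GB in tape 8; 182 GB remain.
Put 339 GB in tape 9; 461 GB remain.
Final tapes: [313,320] [281,292] [266,328] [318,277] [287,299] [308,327] [290,302] [336,282] [339].

9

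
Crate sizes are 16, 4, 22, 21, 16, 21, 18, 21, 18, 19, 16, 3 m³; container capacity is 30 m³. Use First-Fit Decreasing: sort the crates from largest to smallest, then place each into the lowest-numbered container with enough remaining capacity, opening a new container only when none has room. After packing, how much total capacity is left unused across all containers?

105

Sorted descending: 22, 21, 21, 21, 19, 18, 18, 16, 16, 16, 4, 3.
22 m³ → container 1 (remaining 8 m³)
21 m³ → container 2 (remaining 9 m³)
21 m³ → container 3 (remaining 9 m³)
21 m³ → container 4 (remaining 9 m³)
19 m³ → container 5 (remaining 11 m³)
18 m³ → container 6 (remaining 12 m³)
18 m³ → container 7 (remaining 12 m³)
16 m³ → container 8 (remaining 14 m³)
16 m³ → container 9 (remaining 14 m³)
16 m³ → container 10 (remaining 14 m³)
4 m³ → container 1 (remaining 4 m³)
3 m³ → container 1 (remaining 1 m³)
10 containers × 30 m³ = 300 m³; used 195 m³; unused 105 m³.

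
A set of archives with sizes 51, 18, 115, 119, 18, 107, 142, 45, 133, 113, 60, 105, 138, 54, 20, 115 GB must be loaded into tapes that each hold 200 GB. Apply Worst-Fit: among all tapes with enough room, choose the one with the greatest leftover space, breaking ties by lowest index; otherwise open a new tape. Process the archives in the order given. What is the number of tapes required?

tape 1: place 51 GB, 149 GB left
tape 1: place 18 GB, 131 GB left
tape 1: place 115 GB, 16 GB left
tape 2: place 119 GB, 81 GB left
tape 2: place 18 GB, 63 GB left
tape 3: place 107 GB, 93 GB left
tape 4: place 142 GB, 58 GB left
tape 3: place 45 GB, 48 GB left
tape 5: place 133 GB, 67 GB left
tape 6: place 113 GB, 87 GB left
tape 6: place 60 GB, 27 GB left
tape 7: place 105 GB, 95 GB left
tape 8: place 138 GB, 62 GB left
tape 7: place 54 GB, 41 GB left
tape 5: place 20 GB, 47 GB left
tape 9: place 115 GB, 85 GB left
Final tapes: [51,18,115] [119,18] [107,45] [142] [133,20] [113,60] [105,54] [138] [115].

9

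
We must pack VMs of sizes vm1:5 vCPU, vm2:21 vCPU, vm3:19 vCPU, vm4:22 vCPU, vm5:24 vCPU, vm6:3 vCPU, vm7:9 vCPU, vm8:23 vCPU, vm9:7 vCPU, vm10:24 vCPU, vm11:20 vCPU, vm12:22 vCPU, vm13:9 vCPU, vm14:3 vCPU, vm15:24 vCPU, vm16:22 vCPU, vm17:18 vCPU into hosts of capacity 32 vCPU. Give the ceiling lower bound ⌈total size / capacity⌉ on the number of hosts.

Total size = 5 + 21 + 19 + 22 + 24 + 3 + 9 + 23 + 7 + 24 + 20 + 22 + 9 + 3 + 24 + 22 + 18 = 275 vCPU.
⌈275 / 32⌉ = 9.

9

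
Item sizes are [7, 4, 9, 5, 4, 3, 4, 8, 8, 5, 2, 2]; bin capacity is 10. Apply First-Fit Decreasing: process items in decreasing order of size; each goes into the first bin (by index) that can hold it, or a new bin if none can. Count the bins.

7 bins

Sorted descending: 9, 8, 8, 7, 5, 5, 4, 4, 4, 3, 2, 2.
9 → bin 1 (remaining 1)
8 → bin 2 (remaining 2)
8 → bin 3 (remaining 2)
7 → bin 4 (remaining 3)
5 → bin 5 (remaining 5)
5 → bin 5 (remaining 0)
4 → bin 6 (remaining 6)
4 → bin 6 (remaining 2)
4 → bin 7 (remaining 6)
3 → bin 4 (remaining 0)
2 → bin 2 (remaining 0)
2 → bin 3 (remaining 0)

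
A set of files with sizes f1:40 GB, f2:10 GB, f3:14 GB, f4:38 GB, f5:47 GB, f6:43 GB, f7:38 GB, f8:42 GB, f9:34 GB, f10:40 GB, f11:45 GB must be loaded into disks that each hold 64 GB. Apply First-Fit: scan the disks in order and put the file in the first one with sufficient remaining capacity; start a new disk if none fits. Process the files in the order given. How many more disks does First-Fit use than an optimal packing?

First-Fit: [40,10,14] [38] [47] [43] [38] [42] [34] [40] [45] → 9 disks.
9 files exceed 32 GB (half the capacity), and no two of those can share a disk, so at least 9 disks are needed.
So 9 is already optimal.

0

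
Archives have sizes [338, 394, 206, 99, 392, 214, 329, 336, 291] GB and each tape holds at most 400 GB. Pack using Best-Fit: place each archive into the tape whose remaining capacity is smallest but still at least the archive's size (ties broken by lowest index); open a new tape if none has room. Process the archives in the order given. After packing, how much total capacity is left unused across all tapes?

601

tape 1: place 338 GB, 62 GB left
tape 2: place 394 GB, 6 GB left
tape 3: place 206 GB, 194 GB left
tape 3: place 99 GB, 95 GB left
tape 4: place 392 GB, 8 GB left
tape 5: place 214 GB, 186 GB left
tape 6: place 329 GB, 71 GB left
tape 7: place 336 GB, 64 GB left
tape 8: place 291 GB, 109 GB left
8 tapes × 400 GB = 3200 GB; used 2599 GB; unused 601 GB.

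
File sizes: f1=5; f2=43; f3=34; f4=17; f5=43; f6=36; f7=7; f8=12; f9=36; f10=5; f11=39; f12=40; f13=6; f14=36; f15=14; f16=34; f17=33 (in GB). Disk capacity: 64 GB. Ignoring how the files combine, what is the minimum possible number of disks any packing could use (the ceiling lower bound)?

7 disks

Total size = 5 + 43 + 34 + 17 + 43 + 36 + 7 + 12 + 36 + 5 + 39 + 40 + 6 + 36 + 14 + 34 + 33 = 440 GB.
⌈440 / 64⌉ = 7.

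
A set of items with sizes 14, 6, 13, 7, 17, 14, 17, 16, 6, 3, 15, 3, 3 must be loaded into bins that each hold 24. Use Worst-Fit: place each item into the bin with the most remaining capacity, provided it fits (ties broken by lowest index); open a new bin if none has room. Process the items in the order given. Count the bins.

Put 14 in bin 1; 10 remain.
Put 6 in bin 1; 4 remain.
Put 13 in bin 2; 11 remain.
Put 7 in bin 2; 4 remain.
Put 17 in bin 3; 7 remain.
Put 14 in bin 4; 10 remain.
Put 17 in bin 5; 7 remain.
Put 16 in bin 6; 8 remain.
Put 6 in bin 4; 4 remain.
Put 3 in bin 6; 5 remain.
Put 15 in bin 7; 9 remain.
Put 3 in bin 7; 6 remain.
Put 3 in bin 3; 4 remain.

7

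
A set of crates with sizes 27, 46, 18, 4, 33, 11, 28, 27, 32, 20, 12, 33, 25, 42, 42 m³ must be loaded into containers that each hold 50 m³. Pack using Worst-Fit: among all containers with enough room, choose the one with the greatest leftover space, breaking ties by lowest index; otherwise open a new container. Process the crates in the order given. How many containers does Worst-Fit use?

container 1: place 27 m³, 23 m³ left
container 2: place 46 m³, 4 m³ left
container 1: place 18 m³, 5 m³ left
container 1: place 4 m³, 1 m³ left
container 3: place 33 m³, 17 m³ left
container 3: place 11 m³, 6 m³ left
container 4: place 28 m³, 22 m³ left
container 5: place 27 m³, 23 m³ left
container 6: place 32 m³, 18 m³ left
container 5: place 20 m³, 3 m³ left
container 4: place 12 m³, 10 m³ left
container 7: place 33 m³, 17 m³ left
container 8: place 25 m³, 25 m³ left
container 9: place 42 m³, 8 m³ left
container 10: place 42 m³, 8 m³ left

10 containers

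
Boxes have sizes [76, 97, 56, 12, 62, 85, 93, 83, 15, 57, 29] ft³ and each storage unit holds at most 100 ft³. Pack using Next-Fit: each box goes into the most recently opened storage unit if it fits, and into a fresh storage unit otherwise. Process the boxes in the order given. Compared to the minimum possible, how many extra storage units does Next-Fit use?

0

Next-Fit: [76] [97] [56,12] [62] [85] [93] [83,15] [57,29] → 8 storage units.
8 boxes exceed 50 ft³ (half the capacity), and no two of those can share a storage unit, so at least 8 storage units are needed.
So 8 is already optimal.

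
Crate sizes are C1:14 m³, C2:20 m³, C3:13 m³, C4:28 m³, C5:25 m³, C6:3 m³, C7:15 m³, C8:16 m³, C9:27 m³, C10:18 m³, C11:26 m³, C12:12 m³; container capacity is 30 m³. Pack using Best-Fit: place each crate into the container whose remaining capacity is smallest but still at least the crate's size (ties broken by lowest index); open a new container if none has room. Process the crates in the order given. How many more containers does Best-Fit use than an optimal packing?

1

Best-Fit: [14,13,3] [20] [28] [25] [15] [16] [27] [18,12] [26] → 9 containers.
Total size 217 m³; any packing needs at least ⌈217/30⌉ = 8 containers.
An optimal packing achieves that bound: [28] [27,3] [26] [25] [20] [18,12] [16,14] [15,13] → 8 containers.
Excess: 9 − 8 = 1.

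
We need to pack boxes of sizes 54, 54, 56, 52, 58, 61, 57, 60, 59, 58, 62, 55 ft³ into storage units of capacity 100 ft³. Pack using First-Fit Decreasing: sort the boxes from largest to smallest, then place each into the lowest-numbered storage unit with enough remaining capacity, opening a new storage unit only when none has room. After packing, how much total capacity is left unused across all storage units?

Sorted descending: 62, 61, 60, 59, 58, 58, 57, 56, 55, 54, 54, 52.
Put 62 ft³ in storage unit 1; 38 ft³ remain.
Put 61 ft³ in storage unit 2; 39 ft³ remain.
Put 60 ft³ in storage unit 3; 40 ft³ remain.
Put 59 ft³ in storage unit 4; 41 ft³ remain.
Put 58 ft³ in storage unit 5; 42 ft³ remain.
Put 58 ft³ in storage unit 6; 42 ft³ remain.
Put 57 ft³ in storage unit 7; 43 ft³ remain.
Put 56 ft³ in storage unit 8; 44 ft³ remain.
Put 55 ft³ in storage unit 9; 45 ft³ remain.
Put 54 ft³ in storage unit 10; 46 ft³ remain.
Put 54 ft³ in storage unit 11; 46 ft³ remain.
Put 52 ft³ in storage unit 12; 48 ft³ remain.
12 storage units × 100 ft³ = 1200 ft³; used 686 ft³; unused 514 ft³.

514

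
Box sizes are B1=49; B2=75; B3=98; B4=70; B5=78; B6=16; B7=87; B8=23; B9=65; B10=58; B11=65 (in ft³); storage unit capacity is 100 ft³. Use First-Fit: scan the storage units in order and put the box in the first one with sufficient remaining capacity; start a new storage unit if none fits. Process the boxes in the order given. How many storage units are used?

Put B1 (49 ft³) in storage unit 1; 51 ft³ remain.
Put B2 (75 ft³) in storage unit 2; 25 ft³ remain.
Put B3 (98 ft³) in storage unit 3; 2 ft³ remain.
Put B4 (70 ft³) in storage unit 4; 30 ft³ remain.
Put B5 (78 ft³) in storage unit 5; 22 ft³ remain.
Put B6 (16 ft³) in storage unit 1; 35 ft³ remain.
Put B7 (87 ft³) in storage unit 6; 13 ft³ remain.
Put B8 (23 ft³) in storage unit 1; 12 ft³ remain.
Put B9 (65 ft³) in storage unit 7; 35 ft³ remain.
Put B10 (58 ft³) in storage unit 8; 42 ft³ remain.
Put B11 (65 ft³) in storage unit 9; 35 ft³ remain.
Final storage units: [49,16,23] [75] [98] [70] [78] [87] [65] [58] [65].

9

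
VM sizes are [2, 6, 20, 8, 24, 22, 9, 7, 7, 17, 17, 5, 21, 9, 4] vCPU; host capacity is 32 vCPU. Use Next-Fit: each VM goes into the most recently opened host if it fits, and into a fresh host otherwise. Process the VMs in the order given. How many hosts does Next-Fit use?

host 1: place 2 vCPU, 30 vCPU left
host 1: place 6 vCPU, 24 vCPU left
host 1: place 20 vCPU, 4 vCPU left
host 2: place 8 vCPU, 24 vCPU left
host 2: place 24 vCPU, 0 vCPU left
host 3: place 22 vCPU, 10 vCPU left
host 3: place 9 vCPU, 1 vCPU left
host 4: place 7 vCPU, 25 vCPU left
host 4: place 7 vCPU, 18 vCPU left
host 4: place 17 vCPU, 1 vCPU left
host 5: place 17 vCPU, 15 vCPU left
host 5: place 5 vCPU, 10 vCPU left
host 6: place 21 vCPU, 11 vCPU left
host 6: place 9 vCPU, 2 vCPU left
host 7: place 4 vCPU, 28 vCPU left

7 hosts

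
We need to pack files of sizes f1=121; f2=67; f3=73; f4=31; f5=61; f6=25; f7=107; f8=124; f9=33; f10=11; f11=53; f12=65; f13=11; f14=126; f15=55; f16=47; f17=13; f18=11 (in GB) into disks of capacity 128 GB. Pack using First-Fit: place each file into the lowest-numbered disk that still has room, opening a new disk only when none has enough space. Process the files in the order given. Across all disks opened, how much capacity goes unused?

disk 1: place f1 (121 GB), 7 GB left
disk 2: place f2 (67 GB), 61 GB left
disk 3: place f3 (73 GB), 55 GB left
disk 2: place f4 (31 GB), 30 GB left
disk 4: place f5 (61 GB), 67 GB left
disk 2: place f6 (25 GB), 5 GB left
disk 5: place f7 (107 GB), 21 GB left
disk 6: place f8 (124 GB), 4 GB left
disk 3: place f9 (33 GB), 22 GB left
disk 3: place f10 (11 GB), 11 GB left
disk 4: place f11 (53 GB), 14 GB left
disk 7: place f12 (65 GB), 63 GB left
disk 3: place f13 (11 GB), 0 GB left
disk 8: place f14 (126 GB), 2 GB left
disk 7: place f15 (55 GB), 8 GB left
disk 9: place f16 (47 GB), 81 GB left
disk 4: place f17 (13 GB), 1 GB left
disk 5: place f18 (11 GB), 10 GB left
9 disks × 128 GB = 1152 GB; used 1034 GB; unused 118 GB.

118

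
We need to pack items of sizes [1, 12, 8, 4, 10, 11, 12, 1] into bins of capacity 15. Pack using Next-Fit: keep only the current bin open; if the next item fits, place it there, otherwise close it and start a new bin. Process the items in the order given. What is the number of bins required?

1 → bin 1 (remaining 14)
12 → bin 1 (remaining 2)
8 → bin 2 (remaining 7)
4 → bin 2 (remaining 3)
10 → bin 3 (remaining 5)
11 → bin 4 (remaining 4)
12 → bin 5 (remaining 3)
1 → bin 5 (remaining 2)
Final bins: [1,12] [8,4] [10] [11] [12,1].

5 bins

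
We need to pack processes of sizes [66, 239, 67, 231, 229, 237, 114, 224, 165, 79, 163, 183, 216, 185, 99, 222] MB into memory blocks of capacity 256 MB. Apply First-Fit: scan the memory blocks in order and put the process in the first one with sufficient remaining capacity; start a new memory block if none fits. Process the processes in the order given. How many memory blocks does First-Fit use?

Put 66 MB in memory block 1; 190 MB remain.
Put 239 MB in memory block 2; 17 MB remain.
Put 67 MB in memory block 1; 123 MB remain.
Put 231 MB in memory block 3; 25 MB remain.
Put 229 MB in memory block 4; 27 MB remain.
Put 237 MB in memory block 5; 19 MB remain.
Put 114 MB in memory block 1; 9 MB remain.
Put 224 MB in memory block 6; 32 MB remain.
Put 165 MB in memory block 7; 91 MB remain.
Put 79 MB in memory block 7; 12 MB remain.
Put 163 MB in memory block 8; 93 MB remain.
Put 183 MB in memory block 9; 73 MB remain.
Put 216 MB in memory block 10; 40 MB remain.
Put 185 MB in memory block 11; 71 MB remain.
Put 99 MB in memory block 12; 157 MB remain.
Put 222 MB in memory block 13; 34 MB remain.

13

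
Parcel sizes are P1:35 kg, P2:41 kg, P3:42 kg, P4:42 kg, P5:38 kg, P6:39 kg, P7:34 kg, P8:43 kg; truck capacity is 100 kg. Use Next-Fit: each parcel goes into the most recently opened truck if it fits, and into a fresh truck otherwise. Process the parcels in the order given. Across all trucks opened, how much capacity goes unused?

truck 1: place P1 (35 kg), 65 kg left
truck 1: place P2 (41 kg), 24 kg left
truck 2: place P3 (42 kg), 58 kg left
truck 2: place P4 (42 kg), 16 kg left
truck 3: place P5 (38 kg), 62 kg left
truck 3: place P6 (39 kg), 23 kg left
truck 4: place P7 (34 kg), 66 kg left
truck 4: place P8 (43 kg), 23 kg left
4 trucks × 100 kg = 400 kg; used 314 kg; unused 86 kg.

86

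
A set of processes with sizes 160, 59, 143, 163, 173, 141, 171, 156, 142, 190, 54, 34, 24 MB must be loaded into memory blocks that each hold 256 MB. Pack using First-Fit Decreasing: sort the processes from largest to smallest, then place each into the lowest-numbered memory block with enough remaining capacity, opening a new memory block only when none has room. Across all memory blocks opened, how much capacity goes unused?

Sorted descending: 190, 173, 171, 163, 160, 156, 143, 142, 141, 59, 54, 34, 24.
Put 190 MB in memory block 1; 66 MB remain.
Put 173 MB in memory block 2; 83 MB remain.
Put 171 MB in memory block 3; 85 MB remain.
Put 163 MB in memory block 4; 93 MB remain.
Put 160 MB in memory block 5; 96 MB remain.
Put 156 MB in memory block 6; 100 MB remain.
Put 143 MB in memory block 7; 113 MB remain.
Put 142 MB in memory block 8; 114 MB remain.
Put 141 MB in memory block 9; 115 MB remain.
Put 59 MB in memory block 1; 7 MB remain.
Put 54 MB in memory block 2; 29 MB remain.
Put 34 MB in memory block 3; 51 MB remain.
Put 24 MB in memory block 2; 5 MB remain.
9 memory blocks × 256 MB = 2304 MB; used 1610 MB; unused 694 MB.

694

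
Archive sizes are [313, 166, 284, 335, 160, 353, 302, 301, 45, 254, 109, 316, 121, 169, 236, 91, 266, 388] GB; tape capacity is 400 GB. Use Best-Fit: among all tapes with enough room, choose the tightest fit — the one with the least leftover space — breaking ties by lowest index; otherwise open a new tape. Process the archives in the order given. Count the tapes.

13 tapes

Put 313 GB in tape 1; 87 GB remain.
Put 166 GB in tape 2; 234 GB remain.
Put 284 GB in tape 3; 116 GB remain.
Put 335 GB in tape 4; 65 GB remain.
Put 160 GB in tape 2; 74 GB remain.
Put 353 GB in tape 5; 47 GB remain.
Put 302 GB in tape 6; 98 GB remain.
Put 301 GB in tape 7; 99 GB remain.
Put 45 GB in tape 5; 2 GB remain.
Put 254 GB in tape 8; 146 GB remain.
Put 109 GB in tape 3; 7 GB remain.
Put 316 GB in tape 9; 84 GB remain.
Put 121 GB in tape 8; 25 GB remain.
Put 169 GB in tape 10; 231 GB remain.
Put 236 GB in tape 11; 164 GB remain.
Put 91 GB in tape 6; 7 GB remain.
Put 266 GB in tape 12; 134 GB remain.
Put 388 GB in tape 13; 12 GB remain.
Final tapes: [313] [166,160] [284,109] [335] [353,45] [302,91] [301] [254,121] [316] [169] [236] [266] [388].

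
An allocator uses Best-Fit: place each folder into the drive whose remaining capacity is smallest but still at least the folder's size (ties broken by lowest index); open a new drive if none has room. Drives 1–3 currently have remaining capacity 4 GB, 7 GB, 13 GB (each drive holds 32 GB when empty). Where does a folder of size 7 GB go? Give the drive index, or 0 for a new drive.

2

Drives with room: drive 2 (7 GB), drive 3 (13 GB).
Tightest fit is drive 2 with 7 GB free.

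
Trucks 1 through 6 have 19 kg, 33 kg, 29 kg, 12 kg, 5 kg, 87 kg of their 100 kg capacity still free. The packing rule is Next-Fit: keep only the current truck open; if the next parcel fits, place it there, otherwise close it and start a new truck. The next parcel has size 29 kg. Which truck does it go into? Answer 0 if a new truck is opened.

Next-Fit only looks at truck 6, which has 87 kg free.
29 kg fits there.

6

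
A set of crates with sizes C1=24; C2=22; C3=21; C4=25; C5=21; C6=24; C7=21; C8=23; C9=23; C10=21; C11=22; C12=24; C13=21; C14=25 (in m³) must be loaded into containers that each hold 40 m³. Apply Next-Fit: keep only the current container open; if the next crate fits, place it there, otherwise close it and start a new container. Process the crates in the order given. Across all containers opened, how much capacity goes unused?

C1 (24 m³) → container 1 (remaining 16 m³)
C2 (22 m³) → container 2 (remaining 18 m³)
C3 (21 m³) → container 3 (remaining 19 m³)
C4 (25 m³) → container 4 (remaining 15 m³)
C5 (21 m³) → container 5 (remaining 19 m³)
C6 (24 m³) → container 6 (remaining 16 m³)
C7 (21 m³) → container 7 (remaining 19 m³)
C8 (23 m³) → container 8 (remaining 17 m³)
C9 (23 m³) → container 9 (remaining 17 m³)
C10 (21 m³) → container 10 (remaining 19 m³)
C11 (22 m³) → container 11 (remaining 18 m³)
C12 (24 m³) → container 12 (remaining 16 m³)
C13 (21 m³) → container 13 (remaining 19 m³)
C14 (25 m³) → container 14 (remaining 15 m³)
14 containers × 40 m³ = 560 m³; used 317 m³; unused 243 m³.

243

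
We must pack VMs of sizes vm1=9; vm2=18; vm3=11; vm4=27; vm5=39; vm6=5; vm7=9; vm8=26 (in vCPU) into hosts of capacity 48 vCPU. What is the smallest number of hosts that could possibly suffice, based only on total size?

3 hosts

Total size = 9 + 18 + 11 + 27 + 39 + 5 + 9 + 26 = 144 vCPU.
⌈144 / 48⌉ = 3.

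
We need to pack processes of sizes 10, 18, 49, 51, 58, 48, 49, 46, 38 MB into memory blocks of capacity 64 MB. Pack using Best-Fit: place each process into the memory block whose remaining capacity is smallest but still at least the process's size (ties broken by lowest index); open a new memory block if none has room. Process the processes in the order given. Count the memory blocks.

8

memory block 1: place 10 MB, 54 MB left
memory block 1: place 18 MB, 36 MB left
memory block 2: place 49 MB, 15 MB left
memory block 3: place 51 MB, 13 MB left
memory block 4: place 58 MB, 6 MB left
memory block 5: place 48 MB, 16 MB left
memory block 6: place 49 MB, 15 MB left
memory block 7: place 46 MB, 18 MB left
memory block 8: place 38 MB, 26 MB left
Final memory blocks: [10,18] [49] [51] [58] [48] [49] [46] [38].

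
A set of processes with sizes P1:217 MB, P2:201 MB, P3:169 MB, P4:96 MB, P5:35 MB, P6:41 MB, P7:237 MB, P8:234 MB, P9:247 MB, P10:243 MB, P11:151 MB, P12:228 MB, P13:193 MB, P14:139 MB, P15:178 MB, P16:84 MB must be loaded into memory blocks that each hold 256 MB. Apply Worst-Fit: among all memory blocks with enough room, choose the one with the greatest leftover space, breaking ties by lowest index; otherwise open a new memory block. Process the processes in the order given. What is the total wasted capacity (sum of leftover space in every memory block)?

Put P1 (217 MB) in memory block 1; 39 MB remain.
Put P2 (201 MB) in memory block 2; 55 MB remain.
Put P3 (169 MB) in memory block 3; 87 MB remain.
Put P4 (96 MB) in memory block 4; 160 MB remain.
Put P5 (35 MB) in memory block 4; 125 MB remain.
Put P6 (41 MB) in memory block 4; 84 MB remain.
Put P7 (237 MB) in memory block 5; 19 MB remain.
Put P8 (234 MB) in memory block 6; 22 MB remain.
Put P9 (247 MB) in memory block 7; 9 MB remain.
Put P10 (243 MB) in memory block 8; 13 MB remain.
Put P11 (151 MB) in memory block 9; 105 MB remain.
Put P12 (228 MB) in memory block 10; 28 MB remain.
Put P13 (193 MB) in memory block 11; 63 MB remain.
Put P14 (139 MB) in memory block 12; 117 MB remain.
Put P15 (178 MB) in memory block 13; 78 MB remain.
Put P16 (84 MB) in memory block 12; 33 MB remain.
13 memory blocks × 256 MB = 3328 MB; used 2693 MB; unused 635 MB.

635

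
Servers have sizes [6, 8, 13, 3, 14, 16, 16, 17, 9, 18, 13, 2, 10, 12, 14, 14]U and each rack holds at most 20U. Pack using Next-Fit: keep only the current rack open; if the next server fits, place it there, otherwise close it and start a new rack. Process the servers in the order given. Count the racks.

13

6U → rack 1 (remaining 14U)
8U → rack 1 (remaining 6U)
13U → rack 2 (remaining 7U)
3U → rack 2 (remaining 4U)
14U → rack 3 (remaining 6U)
16U → rack 4 (remaining 4U)
16U → rack 5 (remaining 4U)
17U → rack 6 (remaining 3U)
9U → rack 7 (remaining 11U)
18U → rack 8 (remaining 2U)
13U → rack 9 (remaining 7U)
2U → rack 9 (remaining 5U)
10U → rack 10 (remaining 10U)
12U → rack 11 (remaining 8U)
14U → rack 12 (remaining 6U)
14U → rack 13 (remaining 6U)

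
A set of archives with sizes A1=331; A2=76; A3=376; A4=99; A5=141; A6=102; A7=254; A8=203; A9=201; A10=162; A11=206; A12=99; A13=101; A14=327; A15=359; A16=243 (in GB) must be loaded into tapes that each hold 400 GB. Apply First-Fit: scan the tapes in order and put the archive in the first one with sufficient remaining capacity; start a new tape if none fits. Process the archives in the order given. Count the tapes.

10

tape 1: place A1 (331 GB), 69 GB left
tape 2: place A2 (76 GB), 324 GB left
tape 3: place A3 (376 GB), 24 GB left
tape 2: place A4 (99 GB), 225 GB left
tape 2: place A5 (141 GB), 84 GB left
tape 4: place A6 (102 GB), 298 GB left
tape 4: place A7 (254 GB), 44 GB left
tape 5: place A8 (203 GB), 197 GB left
tape 6: place A9 (201 GB), 199 GB left
tape 5: place A10 (162 GB), 35 GB left
tape 7: place A11 (206 GB), 194 GB left
tape 6: place A12 (99 GB), 100 GB left
tape 7: place A13 (101 GB), 93 GB left
tape 8: place A14 (327 GB), 73 GB left
tape 9: place A15 (359 GB), 41 GB left
tape 10: place A16 (243 GB), 157 GB left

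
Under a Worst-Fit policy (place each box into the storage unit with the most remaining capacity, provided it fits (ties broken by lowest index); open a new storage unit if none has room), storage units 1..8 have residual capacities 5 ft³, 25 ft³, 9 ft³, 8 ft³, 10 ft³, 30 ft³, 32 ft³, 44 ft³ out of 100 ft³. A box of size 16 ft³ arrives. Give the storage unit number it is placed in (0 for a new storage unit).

Storage units with room: storage unit 2 (25 ft³), storage unit 6 (30 ft³), storage unit 7 (32 ft³), storage unit 8 (44 ft³).
Most room is storage unit 8 with 44 ft³ free.

8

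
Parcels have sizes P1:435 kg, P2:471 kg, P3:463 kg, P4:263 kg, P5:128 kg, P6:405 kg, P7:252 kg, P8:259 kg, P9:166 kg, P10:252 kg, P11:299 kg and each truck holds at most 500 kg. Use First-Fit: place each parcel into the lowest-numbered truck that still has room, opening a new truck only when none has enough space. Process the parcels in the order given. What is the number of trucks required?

Put P1 (435 kg) in truck 1; 65 kg remain.
Put P2 (471 kg) in truck 2; 29 kg remain.
Put P3 (463 kg) in truck 3; 37 kg remain.
Put P4 (263 kg) in truck 4; 237 kg remain.
Put P5 (128 kg) in truck 4; 109 kg remain.
Put P6 (405 kg) in truck 5; 95 kg remain.
Put P7 (252 kg) in truck 6; 248 kg remain.
Put P8 (259 kg) in truck 7; 241 kg remain.
Put P9 (166 kg) in truck 6; 82 kg remain.
Put P10 (252 kg) in truck 8; 248 kg remain.
Put P11 (299 kg) in truck 9; 201 kg remain.
Final trucks: [435] [471] [463] [263,128] [405] [252,166] [259] [252] [299].

9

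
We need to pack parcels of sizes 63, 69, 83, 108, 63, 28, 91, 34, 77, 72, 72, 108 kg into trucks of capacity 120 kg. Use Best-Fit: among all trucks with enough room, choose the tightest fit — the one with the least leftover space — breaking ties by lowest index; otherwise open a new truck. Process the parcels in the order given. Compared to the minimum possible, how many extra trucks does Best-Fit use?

Best-Fit: [63] [69,34] [83,28] [108] [63] [91] [77] [72] [72] [108] → 10 trucks.
10 parcels exceed 60 kg (half the capacity), and no two of those can share a truck, so at least 10 trucks are needed.
So 10 is already optimal.

0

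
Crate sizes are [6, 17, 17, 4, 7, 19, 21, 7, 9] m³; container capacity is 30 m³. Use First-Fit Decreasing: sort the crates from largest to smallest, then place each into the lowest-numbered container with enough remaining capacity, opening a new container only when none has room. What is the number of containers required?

4 containers

Sorted descending: 21, 19, 17, 17, 9, 7, 7, 6, 4.
21 m³ → container 1 (remaining 9 m³)
19 m³ → container 2 (remaining 11 m³)
17 m³ → container 3 (remaining 13 m³)
17 m³ → container 4 (remaining 13 m³)
9 m³ → container 1 (remaining 0 m³)
7 m³ → container 2 (remaining 4 m³)
7 m³ → container 3 (remaining 6 m³)
6 m³ → container 3 (remaining 0 m³)
4 m³ → container 2 (remaining 0 m³)
Final containers: [21,9] [19,7,4] [17,7,6] [17].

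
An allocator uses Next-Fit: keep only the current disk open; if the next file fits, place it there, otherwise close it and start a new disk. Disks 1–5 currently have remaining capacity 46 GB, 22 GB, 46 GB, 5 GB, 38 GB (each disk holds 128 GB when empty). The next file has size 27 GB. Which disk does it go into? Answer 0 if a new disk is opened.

Next-Fit only looks at disk 5, which has 38 GB free.
27 GB fits there.

5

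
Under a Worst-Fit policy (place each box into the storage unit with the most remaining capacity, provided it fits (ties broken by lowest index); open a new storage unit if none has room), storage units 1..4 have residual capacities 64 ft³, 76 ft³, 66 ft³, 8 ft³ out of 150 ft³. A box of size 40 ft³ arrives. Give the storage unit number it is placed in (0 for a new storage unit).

Storage units with room: storage unit 1 (64 ft³), storage unit 2 (76 ft³), storage unit 3 (66 ft³).
Most room is storage unit 2 with 76 ft³ free.

2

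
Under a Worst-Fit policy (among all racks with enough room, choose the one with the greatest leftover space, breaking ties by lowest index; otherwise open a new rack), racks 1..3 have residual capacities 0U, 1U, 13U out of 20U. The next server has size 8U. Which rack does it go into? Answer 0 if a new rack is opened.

3

Racks with room: rack 3 (13U).
Most room is rack 3 with 13U free.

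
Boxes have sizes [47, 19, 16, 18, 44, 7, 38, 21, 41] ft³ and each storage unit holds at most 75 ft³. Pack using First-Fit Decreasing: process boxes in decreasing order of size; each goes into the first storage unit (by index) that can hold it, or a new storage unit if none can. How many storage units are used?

4

Sorted descending: 47, 44, 41, 38, 21, 19, 18, 16, 7.
storage unit 1: place 47 ft³, 28 ft³ left
storage unit 2: place 44 ft³, 31 ft³ left
storage unit 3: place 41 ft³, 34 ft³ left
storage unit 4: place 38 ft³, 37 ft³ left
storage unit 1: place 21 ft³, 7 ft³ left
storage unit 2: place 19 ft³, 12 ft³ left
storage unit 3: place 18 ft³, 16 ft³ left
storage unit 3: place 16 ft³, 0 ft³ left
storage unit 1: place 7 ft³, 0 ft³ left
Final storage units: [47,21,7] [44,19] [41,18,16] [38].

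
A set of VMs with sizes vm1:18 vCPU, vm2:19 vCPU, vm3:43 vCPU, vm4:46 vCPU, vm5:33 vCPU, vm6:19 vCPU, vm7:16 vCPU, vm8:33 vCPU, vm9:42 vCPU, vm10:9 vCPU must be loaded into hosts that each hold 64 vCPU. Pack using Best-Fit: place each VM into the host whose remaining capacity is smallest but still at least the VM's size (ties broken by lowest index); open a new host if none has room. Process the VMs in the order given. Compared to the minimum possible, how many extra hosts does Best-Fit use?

Best-Fit: [18,19] [43,19] [46,16] [33] [33] [42,9] → 6 hosts.
Total size 278 vCPU; any packing needs at least ⌈278/64⌉ = 5 hosts.
An optimal packing achieves that bound: [46,18] [43,19] [42,19] [33,16,9] [33] → 5 hosts.
Excess: 6 − 5 = 1.

1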